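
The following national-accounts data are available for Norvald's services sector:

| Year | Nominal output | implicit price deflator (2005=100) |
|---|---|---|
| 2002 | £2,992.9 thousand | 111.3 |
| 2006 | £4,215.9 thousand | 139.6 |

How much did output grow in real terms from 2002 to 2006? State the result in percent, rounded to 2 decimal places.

12.31%

Deflate each year: 2002 → 2992.9/1.113 = 2689.04; 2006 → 4215.9/1.396 = 3019.99.
So real output changed by 3019.99/2689.04 − 1 = 0.1231, i.e. 12.31%.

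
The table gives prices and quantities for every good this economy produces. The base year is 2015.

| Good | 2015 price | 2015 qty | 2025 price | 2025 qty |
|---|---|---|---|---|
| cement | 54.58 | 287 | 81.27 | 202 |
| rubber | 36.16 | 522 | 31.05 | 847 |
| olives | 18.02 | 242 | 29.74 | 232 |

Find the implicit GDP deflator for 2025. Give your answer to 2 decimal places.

108.25

Nominal GDP 2025 = 81.27·202 + 31.05·847 + 29.74·232 = 49615.57.
Real GDP 2025 (at 2015 prices) = 54.58·202 + 36.16·847 + 18.02·232 = 45833.32.
Deflator = Nominal/Real × 100 = 49615.57/45833.32 × 100 = 108.252.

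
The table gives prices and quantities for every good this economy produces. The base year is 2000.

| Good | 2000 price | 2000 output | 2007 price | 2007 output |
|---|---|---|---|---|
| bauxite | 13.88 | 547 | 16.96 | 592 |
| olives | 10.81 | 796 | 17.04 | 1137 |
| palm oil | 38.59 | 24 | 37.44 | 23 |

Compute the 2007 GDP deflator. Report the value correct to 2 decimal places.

Nominal GDP 2007 = 16.96·592 + 17.04·1137 + 37.44·23 = 30275.92.
Real GDP 2007 (at 2000 prices) = 13.88·592 + 10.81·1137 + 38.59·23 = 21395.50.
Deflator = Nominal/Real × 100 = 30275.92/21395.50 × 100 = 141.506.

141.51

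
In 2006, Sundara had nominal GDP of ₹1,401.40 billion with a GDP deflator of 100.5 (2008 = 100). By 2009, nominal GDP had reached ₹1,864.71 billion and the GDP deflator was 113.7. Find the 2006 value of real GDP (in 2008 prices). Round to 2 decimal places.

₹1,394.43 billion

Real GDP = Nominal / (GDP deflator/100) = 1401.40 / 1.005 = 1394.43.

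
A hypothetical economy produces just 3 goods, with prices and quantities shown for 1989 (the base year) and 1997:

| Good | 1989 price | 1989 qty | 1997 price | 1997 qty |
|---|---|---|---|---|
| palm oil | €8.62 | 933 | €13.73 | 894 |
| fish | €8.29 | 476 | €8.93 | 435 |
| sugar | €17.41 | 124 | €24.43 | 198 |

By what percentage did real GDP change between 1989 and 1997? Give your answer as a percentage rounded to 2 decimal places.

Real GDP 1989 = Nominal GDP 1989 = 8.62·933 + 8.29·476 + 17.41·124 = 14147.34.
Real GDP 1997 (at 1989 prices) = 8.62·894 + 8.29·435 + 17.41·198 = 14759.61.
Real growth = 14759.61/14147.34 − 1 = 0.0433.

4.33%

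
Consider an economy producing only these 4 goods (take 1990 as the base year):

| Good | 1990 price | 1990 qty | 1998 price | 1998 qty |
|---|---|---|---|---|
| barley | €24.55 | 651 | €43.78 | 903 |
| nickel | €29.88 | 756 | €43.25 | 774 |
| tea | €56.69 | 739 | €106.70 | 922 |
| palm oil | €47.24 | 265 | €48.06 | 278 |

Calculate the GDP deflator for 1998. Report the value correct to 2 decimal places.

166.89

Nominal GDP 1998 = 43.78·903 + 43.25·774 + 106.70·922 + 48.06·278 = 184746.92.
Real GDP 1998 (at 1990 prices) = 24.55·903 + 29.88·774 + 56.69·922 + 47.24·278 = 110696.67.
Deflator = Nominal/Real × 100 = 184746.92/110696.67 × 100 = 166.895.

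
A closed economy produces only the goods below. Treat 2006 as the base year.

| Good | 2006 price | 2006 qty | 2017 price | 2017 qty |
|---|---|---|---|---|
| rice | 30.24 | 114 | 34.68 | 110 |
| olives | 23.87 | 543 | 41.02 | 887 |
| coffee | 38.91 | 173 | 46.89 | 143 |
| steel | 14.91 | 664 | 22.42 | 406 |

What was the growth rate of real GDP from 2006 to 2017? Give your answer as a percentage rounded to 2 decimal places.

9.31%

Real GDP 2006 = Nominal GDP 2006 = 30.24·114 + 23.87·543 + 38.91·173 + 14.91·664 = 33040.44.
Real GDP 2017 (at 2006 prices) = 30.24·110 + 23.87·887 + 38.91·143 + 14.91·406 = 36116.68.
Real growth = 36116.68/33040.44 − 1 = 0.0931.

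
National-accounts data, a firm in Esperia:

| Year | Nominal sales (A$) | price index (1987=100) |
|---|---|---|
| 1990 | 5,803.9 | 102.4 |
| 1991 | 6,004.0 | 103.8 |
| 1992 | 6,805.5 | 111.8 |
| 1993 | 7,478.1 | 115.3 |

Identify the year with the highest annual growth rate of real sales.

1991: real = 6004.0/1.038 = 5784.20; growth vs 1990 (5667.87) = 2.05%.
1992: real = 6805.5/1.118 = 6087.21; growth vs 1991 (5784.20) = 5.24%.
1993: real = 7478.1/1.153 = 6485.78; growth vs 1992 (6087.21) = 6.55%.

1993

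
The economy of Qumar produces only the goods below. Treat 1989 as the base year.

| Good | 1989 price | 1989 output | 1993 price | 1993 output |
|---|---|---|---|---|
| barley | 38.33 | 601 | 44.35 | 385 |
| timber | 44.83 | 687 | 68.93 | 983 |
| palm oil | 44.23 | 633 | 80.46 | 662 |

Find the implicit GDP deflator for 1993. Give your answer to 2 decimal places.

Nominal GDP 1993 = 44.35·385 + 68.93·983 + 80.46·662 = 138097.46.
Real GDP 1993 (at 1989 prices) = 38.33·385 + 44.83·983 + 44.23·662 = 88105.20.
Deflator = Nominal/Real × 100 = 138097.46/88105.20 × 100 = 156.742.

156.74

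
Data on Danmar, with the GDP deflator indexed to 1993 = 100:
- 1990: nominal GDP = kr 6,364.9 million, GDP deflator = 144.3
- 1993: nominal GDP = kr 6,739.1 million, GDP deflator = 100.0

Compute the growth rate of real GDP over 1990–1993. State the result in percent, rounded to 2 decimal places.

Deflate each year: 1990 → 6364.9/1.443 = 4410.88; 1993 → 6739.1/1.000 = 6739.10.
So real GDP changed by 6739.10/4410.88 − 1 = 0.5278, i.e. 52.78%.

52.78%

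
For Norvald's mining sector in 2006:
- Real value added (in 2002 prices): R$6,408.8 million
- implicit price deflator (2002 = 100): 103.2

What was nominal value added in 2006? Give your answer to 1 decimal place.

R$6,613.9 million

Nominal value added = Real × (implicit price deflator/100) = 6408.8 × 1.032 = 6613.88.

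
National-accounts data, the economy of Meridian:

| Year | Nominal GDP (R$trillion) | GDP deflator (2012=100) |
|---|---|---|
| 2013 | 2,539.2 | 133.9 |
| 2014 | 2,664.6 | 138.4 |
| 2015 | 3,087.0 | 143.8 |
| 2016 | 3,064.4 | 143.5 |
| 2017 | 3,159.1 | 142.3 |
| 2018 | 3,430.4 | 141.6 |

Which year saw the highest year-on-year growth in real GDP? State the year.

2015

2014: real = 2664.6/1.384 = 1925.29; growth vs 2013 (1896.34) = 1.53%.
2015: real = 3087.0/1.438 = 2146.73; growth vs 2014 (1925.29) = 11.50%.
2016: real = 3064.4/1.435 = 2135.47; growth vs 2015 (2146.73) = -0.52%.
2017: real = 3159.1/1.423 = 2220.03; growth vs 2016 (2135.47) = 3.96%.
2018: real = 3430.4/1.416 = 2422.60; growth vs 2017 (2220.03) = 9.12%.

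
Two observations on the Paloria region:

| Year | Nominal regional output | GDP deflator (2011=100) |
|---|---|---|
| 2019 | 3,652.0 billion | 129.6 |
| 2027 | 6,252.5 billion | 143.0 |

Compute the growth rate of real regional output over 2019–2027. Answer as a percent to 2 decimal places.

Deflate each year: 2019 → 3652.0/1.296 = 2817.90; 2027 → 6252.5/1.430 = 4372.38.
So real regional output changed by 4372.38/2817.90 − 1 = 0.5516, i.e. 55.16%.

55.16%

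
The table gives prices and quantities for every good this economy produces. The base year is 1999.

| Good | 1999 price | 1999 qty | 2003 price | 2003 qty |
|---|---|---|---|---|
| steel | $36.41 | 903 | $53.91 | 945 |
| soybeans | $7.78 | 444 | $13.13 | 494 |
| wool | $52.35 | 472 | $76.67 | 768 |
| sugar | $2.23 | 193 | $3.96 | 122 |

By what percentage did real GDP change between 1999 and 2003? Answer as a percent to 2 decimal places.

28.07%

Real GDP 1999 = Nominal GDP 1999 = 36.41·903 + 7.78·444 + 52.35·472 + 2.23·193 = 61472.14.
Real GDP 2003 (at 1999 prices) = 36.41·945 + 7.78·494 + 52.35·768 + 2.23·122 = 78727.63.
Real growth = 78727.63/61472.14 − 1 = 0.2807.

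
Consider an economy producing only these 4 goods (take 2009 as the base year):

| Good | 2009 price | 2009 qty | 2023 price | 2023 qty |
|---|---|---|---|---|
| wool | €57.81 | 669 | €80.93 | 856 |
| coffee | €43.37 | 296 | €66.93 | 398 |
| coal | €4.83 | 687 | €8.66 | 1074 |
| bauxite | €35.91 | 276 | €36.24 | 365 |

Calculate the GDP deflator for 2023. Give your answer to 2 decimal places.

Nominal GDP 2023 = 80.93·856 + 66.93·398 + 8.66·1074 + 36.24·365 = 118442.66.
Real GDP 2023 (at 2009 prices) = 57.81·856 + 43.37·398 + 4.83·1074 + 35.91·365 = 85041.19.
Deflator = Nominal/Real × 100 = 118442.66/85041.19 × 100 = 139.277.

139.28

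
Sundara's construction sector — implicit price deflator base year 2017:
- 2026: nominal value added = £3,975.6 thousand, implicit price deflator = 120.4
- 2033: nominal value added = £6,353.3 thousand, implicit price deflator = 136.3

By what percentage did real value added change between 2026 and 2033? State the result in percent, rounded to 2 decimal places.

41.17%

Deflate each year: 2026 → 3975.6/1.204 = 3301.99; 2033 → 6353.3/1.363 = 4661.26.
So real value added changed by 4661.26/3301.99 − 1 = 0.4117, i.e. 41.17%.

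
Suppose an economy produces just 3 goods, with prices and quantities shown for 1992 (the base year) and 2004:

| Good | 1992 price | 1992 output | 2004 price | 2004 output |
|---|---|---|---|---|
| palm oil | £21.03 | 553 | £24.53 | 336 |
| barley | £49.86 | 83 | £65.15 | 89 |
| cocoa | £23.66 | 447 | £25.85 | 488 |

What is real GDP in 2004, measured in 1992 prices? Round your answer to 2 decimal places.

£23049.70

Real GDP 2004 = Σ (p_1992 × q_2004) = 21.03·336 + 49.86·89 + 23.66·488 = 23049.70.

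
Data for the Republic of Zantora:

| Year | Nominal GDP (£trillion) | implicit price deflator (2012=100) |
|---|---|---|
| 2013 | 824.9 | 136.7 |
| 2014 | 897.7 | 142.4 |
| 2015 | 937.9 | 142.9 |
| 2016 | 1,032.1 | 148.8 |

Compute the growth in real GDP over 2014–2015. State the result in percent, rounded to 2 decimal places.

4.11%

Real GDP 2014 = 897.7/1.424 = 630.41.
Real GDP 2015 = 937.9/1.429 = 656.33.
Change = 656.33/630.41 − 1 = 0.0411.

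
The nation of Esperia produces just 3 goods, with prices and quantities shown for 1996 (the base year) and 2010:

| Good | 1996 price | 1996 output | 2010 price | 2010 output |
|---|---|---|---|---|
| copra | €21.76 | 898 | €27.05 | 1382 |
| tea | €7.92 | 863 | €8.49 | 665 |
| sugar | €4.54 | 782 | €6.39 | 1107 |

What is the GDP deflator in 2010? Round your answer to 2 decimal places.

124.12

Nominal GDP 2010 = 27.05·1382 + 8.49·665 + 6.39·1107 = 50102.68.
Real GDP 2010 (at 1996 prices) = 21.76·1382 + 7.92·665 + 4.54·1107 = 40364.90.
Deflator = Nominal/Real × 100 = 50102.68/40364.90 × 100 = 124.124.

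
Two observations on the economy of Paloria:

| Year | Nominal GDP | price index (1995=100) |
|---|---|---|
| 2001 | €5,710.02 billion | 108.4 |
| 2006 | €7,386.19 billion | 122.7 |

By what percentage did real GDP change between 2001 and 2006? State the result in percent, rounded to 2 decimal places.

Deflate each year: 2001 → 5710.02/1.084 = 5267.55; 2006 → 7386.19/1.227 = 6019.71.
So real GDP changed by 6019.71/5267.55 − 1 = 0.1428, i.e. 14.28%.

14.28%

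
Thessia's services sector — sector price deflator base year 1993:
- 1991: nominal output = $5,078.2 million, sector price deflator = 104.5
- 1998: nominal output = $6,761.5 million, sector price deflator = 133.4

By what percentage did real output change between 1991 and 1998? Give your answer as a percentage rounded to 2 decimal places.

4.30%

Real output 1991 = 5078.2 / 1.045 = 4859.52.
Real output 1998 = 6761.5 / 1.334 = 5068.59.
Real growth = 5068.59 / 4859.52 − 1 = 0.0430.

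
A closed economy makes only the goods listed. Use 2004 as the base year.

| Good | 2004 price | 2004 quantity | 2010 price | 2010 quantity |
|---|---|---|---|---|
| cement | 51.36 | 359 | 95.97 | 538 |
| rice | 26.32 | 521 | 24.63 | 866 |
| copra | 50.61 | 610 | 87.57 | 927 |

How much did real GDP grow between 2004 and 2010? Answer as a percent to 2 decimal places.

Real GDP 2004 = Nominal GDP 2004 = 51.36·359 + 26.32·521 + 50.61·610 = 63023.06.
Real GDP 2010 (at 2004 prices) = 51.36·538 + 26.32·866 + 50.61·927 = 97340.27.
Real growth = 97340.27/63023.06 − 1 = 0.5445.

54.45%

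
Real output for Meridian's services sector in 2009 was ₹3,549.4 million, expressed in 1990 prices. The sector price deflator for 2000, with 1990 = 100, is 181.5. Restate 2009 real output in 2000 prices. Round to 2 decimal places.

Real output in 2000 prices = Real output in 1990 prices × (P_2000/P_1990) = 3549.4 × 1.815 = 6442.16.

₹6,442.16 million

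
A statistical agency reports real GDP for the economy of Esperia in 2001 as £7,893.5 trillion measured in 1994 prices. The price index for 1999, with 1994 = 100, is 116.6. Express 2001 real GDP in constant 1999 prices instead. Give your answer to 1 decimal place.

Real GDP in 1999 prices = Real GDP in 1994 prices × (P_1999/P_1994) = 7893.5 × 1.166 = 9203.82.

£9,203.8 trillion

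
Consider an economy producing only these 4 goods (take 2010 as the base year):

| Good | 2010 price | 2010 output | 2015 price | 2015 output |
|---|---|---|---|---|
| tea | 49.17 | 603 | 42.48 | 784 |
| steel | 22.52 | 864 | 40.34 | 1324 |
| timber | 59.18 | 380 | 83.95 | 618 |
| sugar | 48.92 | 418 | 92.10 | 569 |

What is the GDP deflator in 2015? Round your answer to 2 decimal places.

Nominal GDP 2015 = 42.48·784 + 40.34·1324 + 83.95·618 + 92.10·569 = 191000.48.
Real GDP 2015 (at 2010 prices) = 49.17·784 + 22.52·1324 + 59.18·618 + 48.92·569 = 132774.48.
Deflator = Nominal/Real × 100 = 191000.48/132774.48 × 100 = 143.853.

143.85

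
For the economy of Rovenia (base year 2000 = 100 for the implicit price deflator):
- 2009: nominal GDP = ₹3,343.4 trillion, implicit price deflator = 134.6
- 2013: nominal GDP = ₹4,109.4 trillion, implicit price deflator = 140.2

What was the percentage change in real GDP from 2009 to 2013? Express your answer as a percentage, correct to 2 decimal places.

Deflate each year: 2009 → 3343.4/1.346 = 2483.95; 2013 → 4109.4/1.402 = 2931.10.
So real GDP changed by 2931.10/2483.95 − 1 = 0.1800, i.e. 18.00%.

18.00%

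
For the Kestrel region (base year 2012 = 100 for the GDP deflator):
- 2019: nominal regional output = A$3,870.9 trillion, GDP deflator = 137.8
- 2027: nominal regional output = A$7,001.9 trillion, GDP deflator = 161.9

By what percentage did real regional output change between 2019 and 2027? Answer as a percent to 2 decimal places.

53.96%

Real regional output 2019 = 3870.9 / 1.378 = 2809.07.
Real regional output 2027 = 7001.9 / 1.619 = 4324.83.
Real growth = 4324.83 / 2809.07 − 1 = 0.5396.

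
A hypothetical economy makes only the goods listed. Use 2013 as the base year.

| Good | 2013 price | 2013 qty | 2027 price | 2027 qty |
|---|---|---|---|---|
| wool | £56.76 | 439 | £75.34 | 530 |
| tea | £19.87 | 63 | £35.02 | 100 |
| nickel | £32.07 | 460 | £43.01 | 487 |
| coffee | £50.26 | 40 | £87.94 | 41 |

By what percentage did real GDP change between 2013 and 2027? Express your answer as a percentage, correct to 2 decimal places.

Real GDP 2013 = Nominal GDP 2013 = 56.76·439 + 19.87·63 + 32.07·460 + 50.26·40 = 42932.05.
Real GDP 2027 (at 2013 prices) = 56.76·530 + 19.87·100 + 32.07·487 + 50.26·41 = 49748.55.
Real growth = 49748.55/42932.05 − 1 = 0.1588.

15.88%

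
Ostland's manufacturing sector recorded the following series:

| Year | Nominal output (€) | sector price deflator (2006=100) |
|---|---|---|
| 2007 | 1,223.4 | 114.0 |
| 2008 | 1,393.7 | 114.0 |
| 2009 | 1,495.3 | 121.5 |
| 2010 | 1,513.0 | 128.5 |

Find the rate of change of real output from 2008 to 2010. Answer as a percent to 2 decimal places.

Real output 2008 = 1393.7/1.140 = 1222.54.
Real output 2010 = 1513.0/1.285 = 1177.43.
Change = 1177.43/1222.54 − 1 = -0.0369.

-3.69%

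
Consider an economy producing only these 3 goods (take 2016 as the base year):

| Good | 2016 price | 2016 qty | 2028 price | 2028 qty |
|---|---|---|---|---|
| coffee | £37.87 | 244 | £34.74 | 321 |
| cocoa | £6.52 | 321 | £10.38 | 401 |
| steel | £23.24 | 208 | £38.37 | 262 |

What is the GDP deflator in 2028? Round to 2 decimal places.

121.61

Nominal GDP 2028 = 34.74·321 + 10.38·401 + 38.37·262 = 25366.86.
Real GDP 2028 (at 2016 prices) = 37.87·321 + 6.52·401 + 23.24·262 = 20859.67.
Deflator = Nominal/Real × 100 = 25366.86/20859.67 × 100 = 121.607.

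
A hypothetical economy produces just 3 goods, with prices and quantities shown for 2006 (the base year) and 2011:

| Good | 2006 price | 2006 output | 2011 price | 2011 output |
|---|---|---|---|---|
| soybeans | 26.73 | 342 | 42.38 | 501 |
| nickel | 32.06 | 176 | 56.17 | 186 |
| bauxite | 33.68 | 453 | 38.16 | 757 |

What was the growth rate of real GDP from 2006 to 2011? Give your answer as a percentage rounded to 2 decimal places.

49.30%

Real GDP 2006 = Nominal GDP 2006 = 26.73·342 + 32.06·176 + 33.68·453 = 30041.26.
Real GDP 2011 (at 2006 prices) = 26.73·501 + 32.06·186 + 33.68·757 = 44850.65.
Real growth = 44850.65/30041.26 − 1 = 0.4930.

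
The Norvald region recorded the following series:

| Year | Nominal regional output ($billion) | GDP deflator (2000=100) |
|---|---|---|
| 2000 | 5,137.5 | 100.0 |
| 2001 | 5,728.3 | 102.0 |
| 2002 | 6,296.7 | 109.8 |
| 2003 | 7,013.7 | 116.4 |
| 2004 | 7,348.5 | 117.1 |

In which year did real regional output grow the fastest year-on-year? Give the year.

2001

2001: real = 5728.3/1.020 = 5615.98; growth vs 2000 (5137.50) = 9.31%.
2002: real = 6296.7/1.098 = 5734.70; growth vs 2001 (5615.98) = 2.11%.
2003: real = 7013.7/1.164 = 6025.52; growth vs 2002 (5734.70) = 5.07%.
2004: real = 7348.5/1.171 = 6275.41; growth vs 2003 (6025.52) = 4.15%.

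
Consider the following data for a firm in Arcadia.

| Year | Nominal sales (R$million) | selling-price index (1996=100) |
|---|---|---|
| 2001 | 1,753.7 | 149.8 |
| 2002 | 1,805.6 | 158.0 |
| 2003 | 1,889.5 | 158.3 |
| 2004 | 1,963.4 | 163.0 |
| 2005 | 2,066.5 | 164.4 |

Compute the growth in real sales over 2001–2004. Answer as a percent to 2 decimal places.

Real sales 2001 = 1753.7/1.498 = 1170.69.
Real sales 2004 = 1963.4/1.630 = 1204.54.
Change = 1204.54/1170.69 − 1 = 0.0289.

2.89%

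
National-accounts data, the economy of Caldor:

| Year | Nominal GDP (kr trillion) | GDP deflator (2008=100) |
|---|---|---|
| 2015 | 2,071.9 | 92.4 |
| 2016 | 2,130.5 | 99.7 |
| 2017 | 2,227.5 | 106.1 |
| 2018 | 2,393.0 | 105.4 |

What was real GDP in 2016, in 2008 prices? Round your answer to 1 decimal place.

Real GDP 2016 = 2130.5 / 0.997 = 2136.91.

kr 2,136.9 trillion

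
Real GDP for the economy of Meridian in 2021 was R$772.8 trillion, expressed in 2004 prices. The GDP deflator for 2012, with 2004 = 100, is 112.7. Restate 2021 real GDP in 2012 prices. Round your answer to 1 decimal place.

Real GDP in 2012 prices = Real GDP in 2004 prices × (P_2012/P_2004) = 772.8 × 1.127 = 870.95.

R$870.9 trillion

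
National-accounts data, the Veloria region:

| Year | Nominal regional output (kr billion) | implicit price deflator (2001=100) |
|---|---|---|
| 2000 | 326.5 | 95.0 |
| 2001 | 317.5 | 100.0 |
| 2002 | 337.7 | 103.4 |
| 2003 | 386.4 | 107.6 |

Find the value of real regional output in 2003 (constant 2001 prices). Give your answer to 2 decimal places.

kr 359.11 billion

Real regional output 2003 = 386.4 / 1.076 = 359.11.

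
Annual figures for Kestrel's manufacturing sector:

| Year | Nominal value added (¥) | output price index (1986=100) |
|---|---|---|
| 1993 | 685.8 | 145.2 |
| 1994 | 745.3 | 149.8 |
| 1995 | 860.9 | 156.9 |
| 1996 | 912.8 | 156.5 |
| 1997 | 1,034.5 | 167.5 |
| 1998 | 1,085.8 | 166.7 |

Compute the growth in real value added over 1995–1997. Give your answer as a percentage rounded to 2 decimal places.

12.56%

Real value added 1995 = 860.9/1.569 = 548.69.
Real value added 1997 = 1034.5/1.675 = 617.61.
Change = 617.61/548.69 − 1 = 0.1256.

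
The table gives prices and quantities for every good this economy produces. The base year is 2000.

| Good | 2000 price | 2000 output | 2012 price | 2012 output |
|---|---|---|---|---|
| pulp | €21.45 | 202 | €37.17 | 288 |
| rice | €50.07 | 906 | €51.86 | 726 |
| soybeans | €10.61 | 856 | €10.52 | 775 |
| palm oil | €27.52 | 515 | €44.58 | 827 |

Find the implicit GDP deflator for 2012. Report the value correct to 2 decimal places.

127.02

Nominal GDP 2012 = 37.17·288 + 51.86·726 + 10.52·775 + 44.58·827 = 93375.98.
Real GDP 2012 (at 2000 prices) = 21.45·288 + 50.07·726 + 10.61·775 + 27.52·827 = 73510.21.
Deflator = Nominal/Real × 100 = 93375.98/73510.21 × 100 = 127.025.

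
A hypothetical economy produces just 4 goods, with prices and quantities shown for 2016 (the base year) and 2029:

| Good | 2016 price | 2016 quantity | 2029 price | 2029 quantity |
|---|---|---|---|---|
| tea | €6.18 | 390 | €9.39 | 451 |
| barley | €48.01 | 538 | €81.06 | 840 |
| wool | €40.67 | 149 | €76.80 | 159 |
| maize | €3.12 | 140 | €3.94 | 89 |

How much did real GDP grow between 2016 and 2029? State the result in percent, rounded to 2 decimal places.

Real GDP 2016 = Nominal GDP 2016 = 6.18·390 + 48.01·538 + 40.67·149 + 3.12·140 = 34736.21.
Real GDP 2029 (at 2016 prices) = 6.18·451 + 48.01·840 + 40.67·159 + 3.12·89 = 49859.79.
Real growth = 49859.79/34736.21 − 1 = 0.4354.

43.54%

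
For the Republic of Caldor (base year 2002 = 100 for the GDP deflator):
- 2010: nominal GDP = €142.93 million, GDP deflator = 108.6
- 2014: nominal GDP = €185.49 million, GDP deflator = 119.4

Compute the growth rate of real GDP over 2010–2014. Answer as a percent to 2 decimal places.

18.04%

Real GDP 2010 = 142.93 / 1.086 = 131.61.
Real GDP 2014 = 185.49 / 1.194 = 155.35.
Real growth = 155.35 / 131.61 − 1 = 0.1804.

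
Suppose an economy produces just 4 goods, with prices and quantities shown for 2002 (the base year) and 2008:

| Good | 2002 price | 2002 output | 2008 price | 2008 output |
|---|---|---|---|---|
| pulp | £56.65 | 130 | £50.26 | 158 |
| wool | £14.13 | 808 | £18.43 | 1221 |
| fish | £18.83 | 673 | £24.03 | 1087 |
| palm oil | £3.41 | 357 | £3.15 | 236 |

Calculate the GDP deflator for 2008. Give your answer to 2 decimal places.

120.71

Nominal GDP 2008 = 50.26·158 + 18.43·1221 + 24.03·1087 + 3.15·236 = 57308.12.
Real GDP 2008 (at 2002 prices) = 56.65·158 + 14.13·1221 + 18.83·1087 + 3.41·236 = 47476.40.
Deflator = Nominal/Real × 100 = 57308.12/47476.40 × 100 = 120.709.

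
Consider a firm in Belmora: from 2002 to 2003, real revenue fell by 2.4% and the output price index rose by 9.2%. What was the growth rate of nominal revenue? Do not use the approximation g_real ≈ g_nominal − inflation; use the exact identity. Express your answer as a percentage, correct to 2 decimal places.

6.58%

(1 + g_nom) = (1 + g_real)(1 + π) = 0.9760 × 1.0920 = 1.06579.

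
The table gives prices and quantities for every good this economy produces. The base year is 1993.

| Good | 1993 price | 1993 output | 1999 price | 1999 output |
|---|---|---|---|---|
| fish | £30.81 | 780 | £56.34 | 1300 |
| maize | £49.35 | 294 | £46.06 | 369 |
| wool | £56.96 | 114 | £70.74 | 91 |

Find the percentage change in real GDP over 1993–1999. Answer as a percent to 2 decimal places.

40.89%

Real GDP 1993 = Nominal GDP 1993 = 30.81·780 + 49.35·294 + 56.96·114 = 45034.14.
Real GDP 1999 (at 1993 prices) = 30.81·1300 + 49.35·369 + 56.96·91 = 63446.51.
Real growth = 63446.51/45034.14 − 1 = 0.4089.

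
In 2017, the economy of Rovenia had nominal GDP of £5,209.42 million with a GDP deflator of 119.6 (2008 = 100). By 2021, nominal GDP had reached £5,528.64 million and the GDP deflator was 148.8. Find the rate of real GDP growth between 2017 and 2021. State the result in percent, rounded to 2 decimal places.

Real GDP 2017 = 5209.42 / 1.196 = 4355.70.
Real GDP 2021 = 5528.64 / 1.488 = 3715.48.
Real growth = 3715.48 / 4355.70 − 1 = -0.1470.

-14.70%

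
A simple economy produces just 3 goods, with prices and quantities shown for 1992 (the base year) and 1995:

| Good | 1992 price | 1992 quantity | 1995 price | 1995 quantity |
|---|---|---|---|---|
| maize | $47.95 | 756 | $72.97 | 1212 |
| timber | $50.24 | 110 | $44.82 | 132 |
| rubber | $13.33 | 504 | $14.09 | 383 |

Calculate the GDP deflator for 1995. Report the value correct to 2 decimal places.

Nominal GDP 1995 = 72.97·1212 + 44.82·132 + 14.09·383 = 99752.35.
Real GDP 1995 (at 1992 prices) = 47.95·1212 + 50.24·132 + 13.33·383 = 69852.47.
Deflator = Nominal/Real × 100 = 99752.35/69852.47 × 100 = 142.804.

142.80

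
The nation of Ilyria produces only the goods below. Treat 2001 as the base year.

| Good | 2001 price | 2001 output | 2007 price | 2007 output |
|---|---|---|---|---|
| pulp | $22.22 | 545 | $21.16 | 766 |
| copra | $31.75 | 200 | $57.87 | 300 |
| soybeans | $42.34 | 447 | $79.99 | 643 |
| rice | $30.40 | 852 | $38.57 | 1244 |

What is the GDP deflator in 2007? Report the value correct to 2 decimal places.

Nominal GDP 2007 = 21.16·766 + 57.87·300 + 79.99·643 + 38.57·1244 = 132984.21.
Real GDP 2007 (at 2001 prices) = 22.22·766 + 31.75·300 + 42.34·643 + 30.40·1244 = 91587.74.
Deflator = Nominal/Real × 100 = 132984.21/91587.74 × 100 = 145.199.

145.20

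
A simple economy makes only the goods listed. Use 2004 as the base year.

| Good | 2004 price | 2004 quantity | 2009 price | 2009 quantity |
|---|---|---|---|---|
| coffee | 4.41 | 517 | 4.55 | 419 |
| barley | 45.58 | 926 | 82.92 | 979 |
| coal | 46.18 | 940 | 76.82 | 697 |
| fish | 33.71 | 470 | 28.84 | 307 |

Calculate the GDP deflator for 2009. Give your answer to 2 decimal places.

Nominal GDP 2009 = 4.55·419 + 82.92·979 + 76.82·697 + 28.84·307 = 145482.55.
Real GDP 2009 (at 2004 prices) = 4.41·419 + 45.58·979 + 46.18·697 + 33.71·307 = 89007.04.
Deflator = Nominal/Real × 100 = 145482.55/89007.04 × 100 = 163.451.

163.45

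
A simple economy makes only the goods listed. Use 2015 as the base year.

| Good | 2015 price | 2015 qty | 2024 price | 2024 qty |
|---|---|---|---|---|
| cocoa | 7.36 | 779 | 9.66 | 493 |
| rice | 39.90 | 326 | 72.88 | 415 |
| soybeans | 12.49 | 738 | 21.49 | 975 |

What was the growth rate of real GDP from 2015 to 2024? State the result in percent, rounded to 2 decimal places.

15.76%

Real GDP 2015 = Nominal GDP 2015 = 7.36·779 + 39.90·326 + 12.49·738 = 27958.46.
Real GDP 2024 (at 2015 prices) = 7.36·493 + 39.90·415 + 12.49·975 = 32364.73.
Real growth = 32364.73/27958.46 − 1 = 0.1576.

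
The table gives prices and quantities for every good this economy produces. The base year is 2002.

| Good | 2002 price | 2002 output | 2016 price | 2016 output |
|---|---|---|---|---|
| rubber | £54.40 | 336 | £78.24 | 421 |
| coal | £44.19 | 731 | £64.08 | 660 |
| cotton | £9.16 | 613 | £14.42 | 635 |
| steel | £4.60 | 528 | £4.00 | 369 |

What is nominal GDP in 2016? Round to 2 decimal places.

£85864.54

Nominal GDP 2016 = Σ (p_2016 × q_2016) = 78.24·421 + 64.08·660 + 14.42·635 + 4.00·369 = 85864.54.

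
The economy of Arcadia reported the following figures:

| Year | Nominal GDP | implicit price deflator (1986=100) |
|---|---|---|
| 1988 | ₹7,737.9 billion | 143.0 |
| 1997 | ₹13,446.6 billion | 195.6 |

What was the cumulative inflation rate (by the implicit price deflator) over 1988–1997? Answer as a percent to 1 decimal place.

36.8%

Price-level change = 195.6 / 143.0 − 1 = 0.3678.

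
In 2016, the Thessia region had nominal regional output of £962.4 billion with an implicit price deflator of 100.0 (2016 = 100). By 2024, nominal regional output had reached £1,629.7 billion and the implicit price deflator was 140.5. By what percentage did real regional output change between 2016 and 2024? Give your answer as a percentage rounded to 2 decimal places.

Deflate each year: 2016 → 962.4/1.000 = 962.40; 2024 → 1629.7/1.405 = 1159.93.
So real regional output changed by 1159.93/962.40 − 1 = 0.2052, i.e. 20.52%.

20.52%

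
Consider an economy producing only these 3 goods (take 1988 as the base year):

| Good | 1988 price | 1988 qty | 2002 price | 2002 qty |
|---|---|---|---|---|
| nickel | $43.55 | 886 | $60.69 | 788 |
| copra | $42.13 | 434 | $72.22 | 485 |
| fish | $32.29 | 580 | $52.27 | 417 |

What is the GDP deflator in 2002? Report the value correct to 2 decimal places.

153.41

Nominal GDP 2002 = 60.69·788 + 72.22·485 + 52.27·417 = 104647.01.
Real GDP 2002 (at 1988 prices) = 43.55·788 + 42.13·485 + 32.29·417 = 68215.38.
Deflator = Nominal/Real × 100 = 104647.01/68215.38 × 100 = 153.407.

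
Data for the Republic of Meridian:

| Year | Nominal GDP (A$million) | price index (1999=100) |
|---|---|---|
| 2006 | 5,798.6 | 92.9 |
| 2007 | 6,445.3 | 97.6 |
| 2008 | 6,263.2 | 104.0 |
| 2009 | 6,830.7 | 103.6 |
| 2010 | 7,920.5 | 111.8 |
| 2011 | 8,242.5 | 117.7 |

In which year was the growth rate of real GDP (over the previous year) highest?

2009

2007: real = 6445.3/0.976 = 6603.79; growth vs 2006 (6241.77) = 5.80%.
2008: real = 6263.2/1.040 = 6022.31; growth vs 2007 (6603.79) = -8.81%.
2009: real = 6830.7/1.036 = 6593.34; growth vs 2008 (6022.31) = 9.48%.
2010: real = 7920.5/1.118 = 7084.53; growth vs 2009 (6593.34) = 7.45%.
2011: real = 8242.5/1.177 = 7002.97; growth vs 2010 (7084.53) = -1.15%.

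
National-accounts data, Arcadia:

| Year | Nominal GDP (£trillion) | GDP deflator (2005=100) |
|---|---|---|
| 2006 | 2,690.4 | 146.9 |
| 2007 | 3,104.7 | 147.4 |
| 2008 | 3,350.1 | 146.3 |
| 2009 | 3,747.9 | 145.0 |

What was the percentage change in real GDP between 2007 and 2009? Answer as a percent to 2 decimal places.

Real GDP 2007 = 3104.7/1.474 = 2106.31.
Real GDP 2009 = 3747.9/1.450 = 2584.76.
Change = 2584.76/2106.31 − 1 = 0.2272.

22.72%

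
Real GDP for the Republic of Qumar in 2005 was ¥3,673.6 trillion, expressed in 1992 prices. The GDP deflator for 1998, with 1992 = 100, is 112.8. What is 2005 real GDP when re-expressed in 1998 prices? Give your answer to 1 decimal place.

¥4,143.8 trillion

Real GDP in 1998 prices = Real GDP in 1992 prices × (P_1998/P_1992) = 3673.6 × 1.128 = 4143.82.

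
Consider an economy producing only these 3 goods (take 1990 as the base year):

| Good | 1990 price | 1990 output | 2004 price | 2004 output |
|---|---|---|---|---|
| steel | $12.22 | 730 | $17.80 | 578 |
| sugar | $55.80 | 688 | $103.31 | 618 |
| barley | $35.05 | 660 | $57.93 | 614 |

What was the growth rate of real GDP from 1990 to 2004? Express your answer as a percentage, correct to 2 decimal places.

-10.47%

Real GDP 1990 = Nominal GDP 1990 = 12.22·730 + 55.80·688 + 35.05·660 = 70444.00.
Real GDP 2004 (at 1990 prices) = 12.22·578 + 55.80·618 + 35.05·614 = 63068.26.
Real growth = 63068.26/70444.00 − 1 = -0.1047.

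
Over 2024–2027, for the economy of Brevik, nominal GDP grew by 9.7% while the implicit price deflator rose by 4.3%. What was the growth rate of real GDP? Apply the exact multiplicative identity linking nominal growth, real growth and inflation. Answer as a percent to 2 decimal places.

(1 + g_nom) = (1 + g_real)(1 + π), so g_real = 1.0970 / 1.0430 − 1 = 0.05177.

5.18%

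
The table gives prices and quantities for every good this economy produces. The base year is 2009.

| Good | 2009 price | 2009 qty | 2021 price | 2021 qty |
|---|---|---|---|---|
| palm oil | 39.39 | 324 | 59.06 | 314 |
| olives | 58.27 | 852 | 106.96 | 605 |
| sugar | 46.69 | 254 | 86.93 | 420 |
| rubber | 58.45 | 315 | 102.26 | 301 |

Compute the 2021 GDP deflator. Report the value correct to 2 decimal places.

177.48

Nominal GDP 2021 = 59.06·314 + 106.96·605 + 86.93·420 + 102.26·301 = 150546.50.
Real GDP 2021 (at 2009 prices) = 39.39·314 + 58.27·605 + 46.69·420 + 58.45·301 = 84825.06.
Deflator = Nominal/Real × 100 = 150546.50/84825.06 × 100 = 177.479.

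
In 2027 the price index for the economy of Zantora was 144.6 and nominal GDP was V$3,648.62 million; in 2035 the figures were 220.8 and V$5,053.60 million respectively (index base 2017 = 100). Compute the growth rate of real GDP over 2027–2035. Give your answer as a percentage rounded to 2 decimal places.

-9.29%

Real GDP 2027 = 3648.62 / 1.446 = 2523.25.
Real GDP 2035 = 5053.60 / 2.208 = 2288.77.
Real growth = 2288.77 / 2523.25 − 1 = -0.0929.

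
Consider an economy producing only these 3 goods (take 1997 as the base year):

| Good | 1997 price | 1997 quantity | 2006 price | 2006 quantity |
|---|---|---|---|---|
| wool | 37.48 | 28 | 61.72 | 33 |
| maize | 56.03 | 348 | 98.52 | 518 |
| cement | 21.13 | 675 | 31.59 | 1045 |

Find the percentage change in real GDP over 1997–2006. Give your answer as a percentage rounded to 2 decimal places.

Real GDP 1997 = Nominal GDP 1997 = 37.48·28 + 56.03·348 + 21.13·675 = 34810.63.
Real GDP 2006 (at 1997 prices) = 37.48·33 + 56.03·518 + 21.13·1045 = 52341.23.
Real growth = 52341.23/34810.63 − 1 = 0.5036.

50.36%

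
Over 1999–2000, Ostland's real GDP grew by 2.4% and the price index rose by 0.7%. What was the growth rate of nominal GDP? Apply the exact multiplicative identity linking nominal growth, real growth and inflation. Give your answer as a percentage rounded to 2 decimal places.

(1 + g_nom) = (1 + g_real)(1 + π) = 1.0240 × 1.0070 = 1.03117.

3.12%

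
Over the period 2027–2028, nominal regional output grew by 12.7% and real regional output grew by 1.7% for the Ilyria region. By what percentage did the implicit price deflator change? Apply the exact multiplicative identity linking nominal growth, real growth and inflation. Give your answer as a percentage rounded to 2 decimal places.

10.82%

(1 + g_nom) = (1 + g_real)(1 + π), so π = 1.1270 / 1.0170 − 1 = 0.10816.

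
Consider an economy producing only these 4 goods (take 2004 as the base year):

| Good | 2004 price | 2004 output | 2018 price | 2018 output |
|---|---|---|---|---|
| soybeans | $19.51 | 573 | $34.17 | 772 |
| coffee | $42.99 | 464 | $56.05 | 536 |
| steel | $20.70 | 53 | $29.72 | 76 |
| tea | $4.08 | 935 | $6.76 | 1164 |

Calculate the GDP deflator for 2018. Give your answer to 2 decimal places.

149.80

Nominal GDP 2018 = 34.17·772 + 56.05·536 + 29.72·76 + 6.76·1164 = 66549.40.
Real GDP 2018 (at 2004 prices) = 19.51·772 + 42.99·536 + 20.70·76 + 4.08·1164 = 44426.68.
Deflator = Nominal/Real × 100 = 66549.40/44426.68 × 100 = 149.796.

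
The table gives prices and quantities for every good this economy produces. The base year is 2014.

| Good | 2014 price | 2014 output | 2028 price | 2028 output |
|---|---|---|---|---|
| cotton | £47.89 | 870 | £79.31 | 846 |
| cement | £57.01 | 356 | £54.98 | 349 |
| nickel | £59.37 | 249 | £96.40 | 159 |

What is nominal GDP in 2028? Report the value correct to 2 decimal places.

Nominal GDP 2028 = Σ (p_2028 × q_2028) = 79.31·846 + 54.98·349 + 96.40·159 = 101611.88.

£101611.88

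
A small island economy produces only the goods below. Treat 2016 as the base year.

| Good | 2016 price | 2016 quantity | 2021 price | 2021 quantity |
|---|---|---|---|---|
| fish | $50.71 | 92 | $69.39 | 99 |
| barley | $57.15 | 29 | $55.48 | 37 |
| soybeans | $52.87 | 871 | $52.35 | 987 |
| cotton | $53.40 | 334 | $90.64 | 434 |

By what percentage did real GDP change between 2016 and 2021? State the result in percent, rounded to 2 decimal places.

Real GDP 2016 = Nominal GDP 2016 = 50.71·92 + 57.15·29 + 52.87·871 + 53.40·334 = 70208.04.
Real GDP 2021 (at 2016 prices) = 50.71·99 + 57.15·37 + 52.87·987 + 53.40·434 = 82493.13.
Real growth = 82493.13/70208.04 − 1 = 0.1750.

17.50%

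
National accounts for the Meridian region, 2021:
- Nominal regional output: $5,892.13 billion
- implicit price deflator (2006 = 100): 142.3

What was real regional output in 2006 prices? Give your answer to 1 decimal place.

$4,140.6 billion

Real regional output = Nominal / (implicit price deflator/100) = 5892.13 / 1.423 = 4140.64.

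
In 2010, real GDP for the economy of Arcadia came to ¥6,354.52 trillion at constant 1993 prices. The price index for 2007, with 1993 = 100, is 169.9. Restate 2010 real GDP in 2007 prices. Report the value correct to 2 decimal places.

Real GDP in 2007 prices = Real GDP in 1993 prices × (P_2007/P_1993) = 6354.52 × 1.699 = 10796.33.

¥10,796.33 trillion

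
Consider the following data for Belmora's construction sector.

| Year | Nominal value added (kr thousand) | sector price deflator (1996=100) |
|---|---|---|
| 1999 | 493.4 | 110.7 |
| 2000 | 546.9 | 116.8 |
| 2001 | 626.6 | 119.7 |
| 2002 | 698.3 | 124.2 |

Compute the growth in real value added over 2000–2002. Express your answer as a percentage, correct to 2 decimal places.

20.08%

Real value added 2000 = 546.9/1.168 = 468.24.
Real value added 2002 = 698.3/1.242 = 562.24.
Change = 562.24/468.24 − 1 = 0.2008.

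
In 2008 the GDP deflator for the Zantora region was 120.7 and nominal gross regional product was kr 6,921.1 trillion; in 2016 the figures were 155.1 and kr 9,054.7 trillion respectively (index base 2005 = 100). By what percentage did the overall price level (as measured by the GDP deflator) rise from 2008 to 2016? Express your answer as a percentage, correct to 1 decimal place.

Price-level change = 155.1 / 120.7 − 1 = 0.2850.

28.5%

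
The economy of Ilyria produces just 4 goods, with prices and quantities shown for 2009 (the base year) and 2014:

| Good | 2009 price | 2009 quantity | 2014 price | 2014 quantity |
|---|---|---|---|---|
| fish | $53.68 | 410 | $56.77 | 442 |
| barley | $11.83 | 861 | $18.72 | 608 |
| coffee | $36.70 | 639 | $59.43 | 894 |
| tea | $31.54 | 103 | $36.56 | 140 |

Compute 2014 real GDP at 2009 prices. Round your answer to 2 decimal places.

$68144.60

Real GDP 2014 = Σ (p_2009 × q_2014) = 53.68·442 + 11.83·608 + 36.70·894 + 31.54·140 = 68144.60.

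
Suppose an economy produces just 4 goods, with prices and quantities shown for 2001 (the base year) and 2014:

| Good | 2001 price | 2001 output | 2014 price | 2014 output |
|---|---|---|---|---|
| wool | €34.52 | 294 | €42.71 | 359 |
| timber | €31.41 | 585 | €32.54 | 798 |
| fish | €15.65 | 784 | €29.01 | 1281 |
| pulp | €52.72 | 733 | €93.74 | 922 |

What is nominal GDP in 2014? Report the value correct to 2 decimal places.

€164889.90

Nominal GDP 2014 = Σ (p_2014 × q_2014) = 42.71·359 + 32.54·798 + 29.01·1281 + 93.74·922 = 164889.90.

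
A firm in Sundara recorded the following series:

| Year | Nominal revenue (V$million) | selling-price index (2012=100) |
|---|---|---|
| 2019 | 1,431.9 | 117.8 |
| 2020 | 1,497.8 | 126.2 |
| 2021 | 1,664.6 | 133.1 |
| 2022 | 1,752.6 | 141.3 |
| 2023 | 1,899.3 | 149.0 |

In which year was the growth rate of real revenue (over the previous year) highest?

2021

2020: real = 1497.8/1.262 = 1186.85; growth vs 2019 (1215.53) = -2.36%.
2021: real = 1664.6/1.331 = 1250.64; growth vs 2020 (1186.85) = 5.37%.
2022: real = 1752.6/1.413 = 1240.34; growth vs 2021 (1250.64) = -0.82%.
2023: real = 1899.3/1.490 = 1274.70; growth vs 2022 (1240.34) = 2.77%.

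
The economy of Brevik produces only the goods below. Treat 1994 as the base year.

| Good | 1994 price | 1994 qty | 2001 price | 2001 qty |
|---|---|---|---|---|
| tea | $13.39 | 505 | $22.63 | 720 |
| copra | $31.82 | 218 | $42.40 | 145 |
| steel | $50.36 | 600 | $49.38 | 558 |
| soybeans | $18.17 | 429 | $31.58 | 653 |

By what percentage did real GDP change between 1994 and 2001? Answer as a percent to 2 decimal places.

4.86%

Real GDP 1994 = Nominal GDP 1994 = 13.39·505 + 31.82·218 + 50.36·600 + 18.17·429 = 51709.64.
Real GDP 2001 (at 1994 prices) = 13.39·720 + 31.82·145 + 50.36·558 + 18.17·653 = 54220.59.
Real growth = 54220.59/51709.64 − 1 = 0.0486.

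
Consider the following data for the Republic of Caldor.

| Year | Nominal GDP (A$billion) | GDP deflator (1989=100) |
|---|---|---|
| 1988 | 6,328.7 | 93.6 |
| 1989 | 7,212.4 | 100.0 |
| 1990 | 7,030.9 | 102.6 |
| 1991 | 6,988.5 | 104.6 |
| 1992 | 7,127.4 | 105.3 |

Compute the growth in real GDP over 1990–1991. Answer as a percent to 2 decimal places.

Real GDP 1990 = 7030.9/1.026 = 6852.73.
Real GDP 1991 = 6988.5/1.046 = 6681.17.
Change = 6681.17/6852.73 − 1 = -0.0250.

-2.50%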